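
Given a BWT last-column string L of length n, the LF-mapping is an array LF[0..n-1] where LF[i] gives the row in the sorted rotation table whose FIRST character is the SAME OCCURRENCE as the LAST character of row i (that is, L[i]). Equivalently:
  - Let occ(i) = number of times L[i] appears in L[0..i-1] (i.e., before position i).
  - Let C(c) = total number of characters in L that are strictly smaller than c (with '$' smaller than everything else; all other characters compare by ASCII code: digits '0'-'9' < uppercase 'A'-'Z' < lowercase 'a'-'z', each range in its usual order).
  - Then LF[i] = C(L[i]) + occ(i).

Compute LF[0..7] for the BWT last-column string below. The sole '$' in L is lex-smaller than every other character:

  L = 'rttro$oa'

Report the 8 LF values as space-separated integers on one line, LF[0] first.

Char counts: '$':1, 'a':1, 'o':2, 'r':2, 't':2
C (first-col start): C('$')=0, C('a')=1, C('o')=2, C('r')=4, C('t')=6
L[0]='r': occ=0, LF[0]=C('r')+0=4+0=4
L[1]='t': occ=0, LF[1]=C('t')+0=6+0=6
L[2]='t': occ=1, LF[2]=C('t')+1=6+1=7
L[3]='r': occ=1, LF[3]=C('r')+1=4+1=5
L[4]='o': occ=0, LF[4]=C('o')+0=2+0=2
L[5]='$': occ=0, LF[5]=C('$')+0=0+0=0
L[6]='o': occ=1, LF[6]=C('o')+1=2+1=3
L[7]='a': occ=0, LF[7]=C('a')+0=1+0=1

Answer: 4 6 7 5 2 0 3 1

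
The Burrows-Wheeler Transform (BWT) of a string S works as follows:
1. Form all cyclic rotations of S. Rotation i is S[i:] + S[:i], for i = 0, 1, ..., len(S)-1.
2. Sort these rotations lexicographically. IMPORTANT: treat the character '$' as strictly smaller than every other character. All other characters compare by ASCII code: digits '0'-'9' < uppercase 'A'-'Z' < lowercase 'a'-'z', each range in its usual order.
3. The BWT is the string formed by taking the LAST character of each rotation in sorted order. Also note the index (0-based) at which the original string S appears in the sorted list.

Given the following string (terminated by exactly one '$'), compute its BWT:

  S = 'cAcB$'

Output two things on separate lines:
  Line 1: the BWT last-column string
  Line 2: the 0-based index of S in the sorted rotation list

All 5 rotations (rotation i = S[i:]+S[:i]):
  rot[0] = cAcB$
  rot[1] = AcB$c
  rot[2] = cB$cA
  rot[3] = B$cAc
  rot[4] = $cAcB
Sorted (with $ < everything):
  sorted[0] = $cAcB  (last char: 'B')
  sorted[1] = AcB$c  (last char: 'c')
  sorted[2] = B$cAc  (last char: 'c')
  sorted[3] = cAcB$  (last char: '$')
  sorted[4] = cB$cA  (last char: 'A')
Last column: Bcc$A
Original string S is at sorted index 3

Answer: Bcc$A
3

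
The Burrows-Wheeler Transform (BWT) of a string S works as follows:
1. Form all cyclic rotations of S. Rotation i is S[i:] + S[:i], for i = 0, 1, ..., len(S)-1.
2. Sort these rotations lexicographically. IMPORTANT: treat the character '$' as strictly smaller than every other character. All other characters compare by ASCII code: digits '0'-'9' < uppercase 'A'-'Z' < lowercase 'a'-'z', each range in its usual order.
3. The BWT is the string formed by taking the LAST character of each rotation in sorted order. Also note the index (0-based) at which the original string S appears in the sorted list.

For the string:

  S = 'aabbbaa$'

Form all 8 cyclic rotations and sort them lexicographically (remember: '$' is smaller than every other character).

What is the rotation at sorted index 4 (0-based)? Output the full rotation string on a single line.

Answer: abbbaa$a

Derivation:
All 8 rotations (rotation i = S[i:]+S[:i]):
  rot[0] = aabbbaa$
  rot[1] = abbbaa$a
  rot[2] = bbbaa$aa
  rot[3] = bbaa$aab
  rot[4] = baa$aabb
  rot[5] = aa$aabbb
  rot[6] = a$aabbba
  rot[7] = $aabbbaa
Sorted (with $ < everything):
  sorted[0] = $aabbbaa
  sorted[1] = a$aabbba
  sorted[2] = aa$aabbb
  sorted[3] = aabbbaa$
  sorted[4] = abbbaa$a
  sorted[5] = baa$aabb
  sorted[6] = bbaa$aab
  sorted[7] = bbbaa$aa
sorted[4] = abbbaa$a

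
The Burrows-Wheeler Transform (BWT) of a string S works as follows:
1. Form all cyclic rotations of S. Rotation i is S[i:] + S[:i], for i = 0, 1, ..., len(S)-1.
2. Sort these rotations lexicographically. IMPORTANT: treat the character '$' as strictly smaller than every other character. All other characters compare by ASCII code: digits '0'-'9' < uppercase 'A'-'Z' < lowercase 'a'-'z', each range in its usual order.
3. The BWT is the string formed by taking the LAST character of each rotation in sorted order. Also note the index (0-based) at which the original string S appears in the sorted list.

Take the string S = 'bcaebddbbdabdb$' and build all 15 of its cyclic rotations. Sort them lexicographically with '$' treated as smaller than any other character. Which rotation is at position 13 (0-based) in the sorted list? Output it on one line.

All 15 rotations (rotation i = S[i:]+S[:i]):
  rot[0] = bcaebddbbdabdb$
  rot[1] = caebddbbdabdb$b
  rot[2] = aebddbbdabdb$bc
  rot[3] = ebddbbdabdb$bca
  rot[4] = bddbbdabdb$bcae
  rot[5] = ddbbdabdb$bcaeb
  rot[6] = dbbdabdb$bcaebd
  rot[7] = bbdabdb$bcaebdd
  rot[8] = bdabdb$bcaebddb
  rot[9] = dabdb$bcaebddbb
  rot[10] = abdb$bcaebddbbd
  rot[11] = bdb$bcaebddbbda
  rot[12] = db$bcaebddbbdab
  rot[13] = b$bcaebddbbdabd
  rot[14] = $bcaebddbbdabdb
Sorted (with $ < everything):
  sorted[0] = $bcaebddbbdabdb
  sorted[1] = abdb$bcaebddbbd
  sorted[2] = aebddbbdabdb$bc
  sorted[3] = b$bcaebddbbdabd
  sorted[4] = bbdabdb$bcaebdd
  sorted[5] = bcaebddbbdabdb$
  sorted[6] = bdabdb$bcaebddb
  sorted[7] = bdb$bcaebddbbda
  sorted[8] = bddbbdabdb$bcae
  sorted[9] = caebddbbdabdb$b
  sorted[10] = dabdb$bcaebddbb
  sorted[11] = db$bcaebddbbdab
  sorted[12] = dbbdabdb$bcaebd
  sorted[13] = ddbbdabdb$bcaeb
  sorted[14] = ebddbbdabdb$bca
sorted[13] = ddbbdabdb$bcaeb

Answer: ddbbdabdb$bcaeb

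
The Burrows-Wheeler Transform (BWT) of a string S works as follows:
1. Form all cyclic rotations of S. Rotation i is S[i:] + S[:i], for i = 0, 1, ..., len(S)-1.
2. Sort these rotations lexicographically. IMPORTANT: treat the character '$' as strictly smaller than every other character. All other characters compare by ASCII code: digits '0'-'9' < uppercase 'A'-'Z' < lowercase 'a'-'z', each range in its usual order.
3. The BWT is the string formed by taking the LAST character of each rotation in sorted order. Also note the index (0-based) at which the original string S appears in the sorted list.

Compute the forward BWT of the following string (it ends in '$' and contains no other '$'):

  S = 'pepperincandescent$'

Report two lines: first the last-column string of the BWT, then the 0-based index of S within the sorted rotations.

All 19 rotations (rotation i = S[i:]+S[:i]):
  rot[0] = pepperincandescent$
  rot[1] = epperincandescent$p
  rot[2] = pperincandescent$pe
  rot[3] = perincandescent$pep
  rot[4] = erincandescent$pepp
  rot[5] = rincandescent$peppe
  rot[6] = incandescent$pepper
  rot[7] = ncandescent$pepperi
  rot[8] = candescent$pepperin
  rot[9] = andescent$pepperinc
  rot[10] = ndescent$pepperinca
  rot[11] = descent$pepperincan
  rot[12] = escent$pepperincand
  rot[13] = scent$pepperincande
  rot[14] = cent$pepperincandes
  rot[15] = ent$pepperincandesc
  rot[16] = nt$pepperincandesce
  rot[17] = t$pepperincandescen
  rot[18] = $pepperincandescent
Sorted (with $ < everything):
  sorted[0] = $pepperincandescent  (last char: 't')
  sorted[1] = andescent$pepperinc  (last char: 'c')
  sorted[2] = candescent$pepperin  (last char: 'n')
  sorted[3] = cent$pepperincandes  (last char: 's')
  sorted[4] = descent$pepperincan  (last char: 'n')
  sorted[5] = ent$pepperincandesc  (last char: 'c')
  sorted[6] = epperincandescent$p  (last char: 'p')
  sorted[7] = erincandescent$pepp  (last char: 'p')
  sorted[8] = escent$pepperincand  (last char: 'd')
  sorted[9] = incandescent$pepper  (last char: 'r')
  sorted[10] = ncandescent$pepperi  (last char: 'i')
  sorted[11] = ndescent$pepperinca  (last char: 'a')
  sorted[12] = nt$pepperincandesce  (last char: 'e')
  sorted[13] = pepperincandescent$  (last char: '$')
  sorted[14] = perincandescent$pep  (last char: 'p')
  sorted[15] = pperincandescent$pe  (last char: 'e')
  sorted[16] = rincandescent$peppe  (last char: 'e')
  sorted[17] = scent$pepperincande  (last char: 'e')
  sorted[18] = t$pepperincandescen  (last char: 'n')
Last column: tcnsncppdriae$peeen
Original string S is at sorted index 13

Answer: tcnsncppdriae$peeen
13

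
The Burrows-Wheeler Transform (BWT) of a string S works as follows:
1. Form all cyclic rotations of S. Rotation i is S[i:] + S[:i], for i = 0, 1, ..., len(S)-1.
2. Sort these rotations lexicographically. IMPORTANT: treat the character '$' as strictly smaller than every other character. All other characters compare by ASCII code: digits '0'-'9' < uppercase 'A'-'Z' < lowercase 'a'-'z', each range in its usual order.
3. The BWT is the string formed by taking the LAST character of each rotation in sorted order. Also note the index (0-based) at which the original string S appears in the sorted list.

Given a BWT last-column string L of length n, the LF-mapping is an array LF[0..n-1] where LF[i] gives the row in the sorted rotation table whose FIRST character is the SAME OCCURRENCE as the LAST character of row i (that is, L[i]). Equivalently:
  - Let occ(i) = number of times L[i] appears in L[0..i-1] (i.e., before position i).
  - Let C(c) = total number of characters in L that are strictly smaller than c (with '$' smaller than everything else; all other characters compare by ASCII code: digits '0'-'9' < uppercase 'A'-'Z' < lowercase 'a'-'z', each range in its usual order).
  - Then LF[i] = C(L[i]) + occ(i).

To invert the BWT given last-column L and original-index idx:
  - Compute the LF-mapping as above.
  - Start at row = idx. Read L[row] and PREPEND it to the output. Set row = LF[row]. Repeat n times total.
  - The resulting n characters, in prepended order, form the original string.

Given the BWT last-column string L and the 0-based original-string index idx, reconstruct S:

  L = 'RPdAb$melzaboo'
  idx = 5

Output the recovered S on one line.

LF mapping: 3 2 7 1 5 0 10 8 9 13 4 6 11 12
Walk LF starting at row 5, prepending L[row]:
  step 1: row=5, L[5]='$', prepend. Next row=LF[5]=0
  step 2: row=0, L[0]='R', prepend. Next row=LF[0]=3
  step 3: row=3, L[3]='A', prepend. Next row=LF[3]=1
  step 4: row=1, L[1]='P', prepend. Next row=LF[1]=2
  step 5: row=2, L[2]='d', prepend. Next row=LF[2]=7
  step 6: row=7, L[7]='e', prepend. Next row=LF[7]=8
  step 7: row=8, L[8]='l', prepend. Next row=LF[8]=9
  step 8: row=9, L[9]='z', prepend. Next row=LF[9]=13
  step 9: row=13, L[13]='o', prepend. Next row=LF[13]=12
  step 10: row=12, L[12]='o', prepend. Next row=LF[12]=11
  step 11: row=11, L[11]='b', prepend. Next row=LF[11]=6
  step 12: row=6, L[6]='m', prepend. Next row=LF[6]=10
  step 13: row=10, L[10]='a', prepend. Next row=LF[10]=4
  step 14: row=4, L[4]='b', prepend. Next row=LF[4]=5
Reversed output: bamboozledPAR$

Answer: bamboozledPAR$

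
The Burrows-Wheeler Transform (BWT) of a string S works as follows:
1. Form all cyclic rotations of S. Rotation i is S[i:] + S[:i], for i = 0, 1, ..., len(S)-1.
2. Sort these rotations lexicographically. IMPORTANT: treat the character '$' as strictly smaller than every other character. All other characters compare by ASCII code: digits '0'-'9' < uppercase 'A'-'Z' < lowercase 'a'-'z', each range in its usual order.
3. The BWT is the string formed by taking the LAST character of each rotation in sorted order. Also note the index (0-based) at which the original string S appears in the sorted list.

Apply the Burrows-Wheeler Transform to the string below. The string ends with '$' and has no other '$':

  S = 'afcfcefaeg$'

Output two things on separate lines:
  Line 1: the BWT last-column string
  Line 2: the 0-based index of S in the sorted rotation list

Answer: gf$ffcaecae
2

Derivation:
All 11 rotations (rotation i = S[i:]+S[:i]):
  rot[0] = afcfcefaeg$
  rot[1] = fcfcefaeg$a
  rot[2] = cfcefaeg$af
  rot[3] = fcefaeg$afc
  rot[4] = cefaeg$afcf
  rot[5] = efaeg$afcfc
  rot[6] = faeg$afcfce
  rot[7] = aeg$afcfcef
  rot[8] = eg$afcfcefa
  rot[9] = g$afcfcefae
  rot[10] = $afcfcefaeg
Sorted (with $ < everything):
  sorted[0] = $afcfcefaeg  (last char: 'g')
  sorted[1] = aeg$afcfcef  (last char: 'f')
  sorted[2] = afcfcefaeg$  (last char: '$')
  sorted[3] = cefaeg$afcf  (last char: 'f')
  sorted[4] = cfcefaeg$af  (last char: 'f')
  sorted[5] = efaeg$afcfc  (last char: 'c')
  sorted[6] = eg$afcfcefa  (last char: 'a')
  sorted[7] = faeg$afcfce  (last char: 'e')
  sorted[8] = fcefaeg$afc  (last char: 'c')
  sorted[9] = fcfcefaeg$a  (last char: 'a')
  sorted[10] = g$afcfcefae  (last char: 'e')
Last column: gf$ffcaecae
Original string S is at sorted index 2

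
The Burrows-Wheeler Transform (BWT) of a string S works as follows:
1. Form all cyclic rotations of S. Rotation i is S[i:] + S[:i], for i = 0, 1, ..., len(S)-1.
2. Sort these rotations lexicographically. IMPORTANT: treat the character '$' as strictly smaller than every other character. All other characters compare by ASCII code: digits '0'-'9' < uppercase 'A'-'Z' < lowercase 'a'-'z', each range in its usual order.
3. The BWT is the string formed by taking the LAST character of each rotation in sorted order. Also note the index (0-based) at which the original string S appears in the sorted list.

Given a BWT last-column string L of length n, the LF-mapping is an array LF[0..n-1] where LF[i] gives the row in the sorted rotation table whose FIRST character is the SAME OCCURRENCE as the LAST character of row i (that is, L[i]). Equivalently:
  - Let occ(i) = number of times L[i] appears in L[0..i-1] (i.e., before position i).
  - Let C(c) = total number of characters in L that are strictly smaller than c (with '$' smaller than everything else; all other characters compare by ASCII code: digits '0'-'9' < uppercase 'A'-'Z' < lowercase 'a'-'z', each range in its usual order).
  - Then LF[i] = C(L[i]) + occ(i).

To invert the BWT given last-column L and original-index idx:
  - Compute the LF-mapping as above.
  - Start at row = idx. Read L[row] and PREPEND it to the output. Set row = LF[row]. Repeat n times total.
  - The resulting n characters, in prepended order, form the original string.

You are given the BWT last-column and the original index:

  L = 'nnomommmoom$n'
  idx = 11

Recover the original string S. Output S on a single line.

Answer: onoommomnmmn$

Derivation:
LF mapping: 6 7 9 1 10 2 3 4 11 12 5 0 8
Walk LF starting at row 11, prepending L[row]:
  step 1: row=11, L[11]='$', prepend. Next row=LF[11]=0
  step 2: row=0, L[0]='n', prepend. Next row=LF[0]=6
  step 3: row=6, L[6]='m', prepend. Next row=LF[6]=3
  step 4: row=3, L[3]='m', prepend. Next row=LF[3]=1
  step 5: row=1, L[1]='n', prepend. Next row=LF[1]=7
  step 6: row=7, L[7]='m', prepend. Next row=LF[7]=4
  step 7: row=4, L[4]='o', prepend. Next row=LF[4]=10
  step 8: row=10, L[10]='m', prepend. Next row=LF[10]=5
  step 9: row=5, L[5]='m', prepend. Next row=LF[5]=2
  step 10: row=2, L[2]='o', prepend. Next row=LF[2]=9
  step 11: row=9, L[9]='o', prepend. Next row=LF[9]=12
  step 12: row=12, L[12]='n', prepend. Next row=LF[12]=8
  step 13: row=8, L[8]='o', prepend. Next row=LF[8]=11
Reversed output: onoommomnmmn$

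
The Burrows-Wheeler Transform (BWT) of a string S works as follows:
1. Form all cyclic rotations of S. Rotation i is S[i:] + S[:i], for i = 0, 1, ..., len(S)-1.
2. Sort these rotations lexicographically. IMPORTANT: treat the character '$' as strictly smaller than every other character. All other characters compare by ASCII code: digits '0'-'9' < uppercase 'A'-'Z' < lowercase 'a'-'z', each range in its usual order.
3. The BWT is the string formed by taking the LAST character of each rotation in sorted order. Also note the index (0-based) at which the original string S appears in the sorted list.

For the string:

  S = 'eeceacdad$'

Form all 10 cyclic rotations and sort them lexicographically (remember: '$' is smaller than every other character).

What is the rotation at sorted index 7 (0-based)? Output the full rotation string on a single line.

Answer: eacdad$eec

Derivation:
All 10 rotations (rotation i = S[i:]+S[:i]):
  rot[0] = eeceacdad$
  rot[1] = eceacdad$e
  rot[2] = ceacdad$ee
  rot[3] = eacdad$eec
  rot[4] = acdad$eece
  rot[5] = cdad$eecea
  rot[6] = dad$eeceac
  rot[7] = ad$eeceacd
  rot[8] = d$eeceacda
  rot[9] = $eeceacdad
Sorted (with $ < everything):
  sorted[0] = $eeceacdad
  sorted[1] = acdad$eece
  sorted[2] = ad$eeceacd
  sorted[3] = cdad$eecea
  sorted[4] = ceacdad$ee
  sorted[5] = d$eeceacda
  sorted[6] = dad$eeceac
  sorted[7] = eacdad$eec
  sorted[8] = eceacdad$e
  sorted[9] = eeceacdad$
sorted[7] = eacdad$eec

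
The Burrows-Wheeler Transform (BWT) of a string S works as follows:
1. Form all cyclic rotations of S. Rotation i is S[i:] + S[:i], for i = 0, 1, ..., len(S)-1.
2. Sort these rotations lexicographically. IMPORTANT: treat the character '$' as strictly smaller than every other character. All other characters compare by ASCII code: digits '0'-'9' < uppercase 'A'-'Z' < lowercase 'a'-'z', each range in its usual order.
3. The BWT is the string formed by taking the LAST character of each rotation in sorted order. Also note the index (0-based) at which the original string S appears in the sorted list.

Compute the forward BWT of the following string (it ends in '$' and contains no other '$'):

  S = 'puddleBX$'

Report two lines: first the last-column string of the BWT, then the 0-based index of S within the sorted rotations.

Answer: XeBudld$p
7

Derivation:
All 9 rotations (rotation i = S[i:]+S[:i]):
  rot[0] = puddleBX$
  rot[1] = uddleBX$p
  rot[2] = ddleBX$pu
  rot[3] = dleBX$pud
  rot[4] = leBX$pudd
  rot[5] = eBX$puddl
  rot[6] = BX$puddle
  rot[7] = X$puddleB
  rot[8] = $puddleBX
Sorted (with $ < everything):
  sorted[0] = $puddleBX  (last char: 'X')
  sorted[1] = BX$puddle  (last char: 'e')
  sorted[2] = X$puddleB  (last char: 'B')
  sorted[3] = ddleBX$pu  (last char: 'u')
  sorted[4] = dleBX$pud  (last char: 'd')
  sorted[5] = eBX$puddl  (last char: 'l')
  sorted[6] = leBX$pudd  (last char: 'd')
  sorted[7] = puddleBX$  (last char: '$')
  sorted[8] = uddleBX$p  (last char: 'p')
Last column: XeBudld$p
Original string S is at sorted index 7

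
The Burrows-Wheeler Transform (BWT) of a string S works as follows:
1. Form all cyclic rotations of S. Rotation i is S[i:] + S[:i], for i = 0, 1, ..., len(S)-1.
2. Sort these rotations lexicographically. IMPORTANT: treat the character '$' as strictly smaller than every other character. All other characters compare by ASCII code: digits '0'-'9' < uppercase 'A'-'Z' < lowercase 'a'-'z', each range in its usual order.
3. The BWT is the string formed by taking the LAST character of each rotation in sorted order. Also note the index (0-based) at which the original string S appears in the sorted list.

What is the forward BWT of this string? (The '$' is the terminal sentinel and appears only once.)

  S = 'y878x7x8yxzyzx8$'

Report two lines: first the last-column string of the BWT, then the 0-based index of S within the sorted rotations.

All 16 rotations (rotation i = S[i:]+S[:i]):
  rot[0] = y878x7x8yxzyzx8$
  rot[1] = 878x7x8yxzyzx8$y
  rot[2] = 78x7x8yxzyzx8$y8
  rot[3] = 8x7x8yxzyzx8$y87
  rot[4] = x7x8yxzyzx8$y878
  rot[5] = 7x8yxzyzx8$y878x
  rot[6] = x8yxzyzx8$y878x7
  rot[7] = 8yxzyzx8$y878x7x
  rot[8] = yxzyzx8$y878x7x8
  rot[9] = xzyzx8$y878x7x8y
  rot[10] = zyzx8$y878x7x8yx
  rot[11] = yzx8$y878x7x8yxz
  rot[12] = zx8$y878x7x8yxzy
  rot[13] = x8$y878x7x8yxzyz
  rot[14] = 8$y878x7x8yxzyzx
  rot[15] = $y878x7x8yxzyzx8
Sorted (with $ < everything):
  sorted[0] = $y878x7x8yxzyzx8  (last char: '8')
  sorted[1] = 78x7x8yxzyzx8$y8  (last char: '8')
  sorted[2] = 7x8yxzyzx8$y878x  (last char: 'x')
  sorted[3] = 8$y878x7x8yxzyzx  (last char: 'x')
  sorted[4] = 878x7x8yxzyzx8$y  (last char: 'y')
  sorted[5] = 8x7x8yxzyzx8$y87  (last char: '7')
  sorted[6] = 8yxzyzx8$y878x7x  (last char: 'x')
  sorted[7] = x7x8yxzyzx8$y878  (last char: '8')
  sorted[8] = x8$y878x7x8yxzyz  (last char: 'z')
  sorted[9] = x8yxzyzx8$y878x7  (last char: '7')
  sorted[10] = xzyzx8$y878x7x8y  (last char: 'y')
  sorted[11] = y878x7x8yxzyzx8$  (last char: '$')
  sorted[12] = yxzyzx8$y878x7x8  (last char: '8')
  sorted[13] = yzx8$y878x7x8yxz  (last char: 'z')
  sorted[14] = zx8$y878x7x8yxzy  (last char: 'y')
  sorted[15] = zyzx8$y878x7x8yx  (last char: 'x')
Last column: 88xxy7x8z7y$8zyx
Original string S is at sorted index 11

Answer: 88xxy7x8z7y$8zyx
11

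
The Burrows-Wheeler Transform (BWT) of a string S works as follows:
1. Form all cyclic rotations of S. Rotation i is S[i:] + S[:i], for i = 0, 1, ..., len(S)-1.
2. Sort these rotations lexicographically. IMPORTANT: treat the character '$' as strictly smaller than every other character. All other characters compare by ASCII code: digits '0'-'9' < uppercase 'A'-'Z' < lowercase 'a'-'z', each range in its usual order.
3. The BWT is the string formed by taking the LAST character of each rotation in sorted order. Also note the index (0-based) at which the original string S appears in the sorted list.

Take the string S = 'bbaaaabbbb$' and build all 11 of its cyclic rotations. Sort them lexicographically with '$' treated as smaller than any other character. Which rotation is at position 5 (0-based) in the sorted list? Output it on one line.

Answer: b$bbaaaabbb

Derivation:
All 11 rotations (rotation i = S[i:]+S[:i]):
  rot[0] = bbaaaabbbb$
  rot[1] = baaaabbbb$b
  rot[2] = aaaabbbb$bb
  rot[3] = aaabbbb$bba
  rot[4] = aabbbb$bbaa
  rot[5] = abbbb$bbaaa
  rot[6] = bbbb$bbaaaa
  rot[7] = bbb$bbaaaab
  rot[8] = bb$bbaaaabb
  rot[9] = b$bbaaaabbb
  rot[10] = $bbaaaabbbb
Sorted (with $ < everything):
  sorted[0] = $bbaaaabbbb
  sorted[1] = aaaabbbb$bb
  sorted[2] = aaabbbb$bba
  sorted[3] = aabbbb$bbaa
  sorted[4] = abbbb$bbaaa
  sorted[5] = b$bbaaaabbb
  sorted[6] = baaaabbbb$b
  sorted[7] = bb$bbaaaabb
  sorted[8] = bbaaaabbbb$
  sorted[9] = bbb$bbaaaab
  sorted[10] = bbbb$bbaaaa
sorted[5] = b$bbaaaabbb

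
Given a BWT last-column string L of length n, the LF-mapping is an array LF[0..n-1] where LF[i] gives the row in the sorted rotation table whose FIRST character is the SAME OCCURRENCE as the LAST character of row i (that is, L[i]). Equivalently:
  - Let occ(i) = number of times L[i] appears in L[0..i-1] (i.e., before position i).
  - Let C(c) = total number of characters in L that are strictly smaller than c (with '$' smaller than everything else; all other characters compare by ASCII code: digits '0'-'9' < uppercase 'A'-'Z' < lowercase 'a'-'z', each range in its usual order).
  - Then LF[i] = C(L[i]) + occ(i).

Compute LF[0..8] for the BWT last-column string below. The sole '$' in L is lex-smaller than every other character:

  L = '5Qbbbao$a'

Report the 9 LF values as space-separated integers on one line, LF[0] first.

Char counts: '$':1, '5':1, 'Q':1, 'a':2, 'b':3, 'o':1
C (first-col start): C('$')=0, C('5')=1, C('Q')=2, C('a')=3, C('b')=5, C('o')=8
L[0]='5': occ=0, LF[0]=C('5')+0=1+0=1
L[1]='Q': occ=0, LF[1]=C('Q')+0=2+0=2
L[2]='b': occ=0, LF[2]=C('b')+0=5+0=5
L[3]='b': occ=1, LF[3]=C('b')+1=5+1=6
L[4]='b': occ=2, LF[4]=C('b')+2=5+2=7
L[5]='a': occ=0, LF[5]=C('a')+0=3+0=3
L[6]='o': occ=0, LF[6]=C('o')+0=8+0=8
L[7]='$': occ=0, LF[7]=C('$')+0=0+0=0
L[8]='a': occ=1, LF[8]=C('a')+1=3+1=4

Answer: 1 2 5 6 7 3 8 0 4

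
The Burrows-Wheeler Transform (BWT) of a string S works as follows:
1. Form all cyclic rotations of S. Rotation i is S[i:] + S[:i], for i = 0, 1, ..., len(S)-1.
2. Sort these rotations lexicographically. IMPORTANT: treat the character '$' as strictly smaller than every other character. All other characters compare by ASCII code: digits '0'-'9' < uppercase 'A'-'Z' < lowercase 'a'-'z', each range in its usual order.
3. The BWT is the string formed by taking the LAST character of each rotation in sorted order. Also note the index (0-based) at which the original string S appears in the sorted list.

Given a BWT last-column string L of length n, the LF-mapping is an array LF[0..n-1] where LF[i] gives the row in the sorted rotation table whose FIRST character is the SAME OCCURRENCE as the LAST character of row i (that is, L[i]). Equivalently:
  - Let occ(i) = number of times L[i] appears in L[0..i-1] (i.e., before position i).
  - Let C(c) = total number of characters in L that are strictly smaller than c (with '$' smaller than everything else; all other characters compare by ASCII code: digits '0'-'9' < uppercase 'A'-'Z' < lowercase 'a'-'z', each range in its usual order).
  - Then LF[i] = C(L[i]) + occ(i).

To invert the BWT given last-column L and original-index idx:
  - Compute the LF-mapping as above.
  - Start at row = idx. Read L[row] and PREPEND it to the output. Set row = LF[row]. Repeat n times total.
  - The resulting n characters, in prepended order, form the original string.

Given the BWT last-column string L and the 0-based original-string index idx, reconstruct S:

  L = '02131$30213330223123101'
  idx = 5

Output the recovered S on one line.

LF mapping: 1 11 5 16 6 0 17 2 12 7 18 19 20 3 13 14 21 8 15 22 9 4 10
Walk LF starting at row 5, prepending L[row]:
  step 1: row=5, L[5]='$', prepend. Next row=LF[5]=0
  step 2: row=0, L[0]='0', prepend. Next row=LF[0]=1
  step 3: row=1, L[1]='2', prepend. Next row=LF[1]=11
  step 4: row=11, L[11]='3', prepend. Next row=LF[11]=19
  step 5: row=19, L[19]='3', prepend. Next row=LF[19]=22
  step 6: row=22, L[22]='1', prepend. Next row=LF[22]=10
  step 7: row=10, L[10]='3', prepend. Next row=LF[10]=18
  step 8: row=18, L[18]='2', prepend. Next row=LF[18]=15
  step 9: row=15, L[15]='2', prepend. Next row=LF[15]=14
  step 10: row=14, L[14]='2', prepend. Next row=LF[14]=13
  step 11: row=13, L[13]='0', prepend. Next row=LF[13]=3
  step 12: row=3, L[3]='3', prepend. Next row=LF[3]=16
  step 13: row=16, L[16]='3', prepend. Next row=LF[16]=21
  step 14: row=21, L[21]='0', prepend. Next row=LF[21]=4
  step 15: row=4, L[4]='1', prepend. Next row=LF[4]=6
  step 16: row=6, L[6]='3', prepend. Next row=LF[6]=17
  step 17: row=17, L[17]='1', prepend. Next row=LF[17]=8
  step 18: row=8, L[8]='2', prepend. Next row=LF[8]=12
  step 19: row=12, L[12]='3', prepend. Next row=LF[12]=20
  step 20: row=20, L[20]='1', prepend. Next row=LF[20]=9
  step 21: row=9, L[9]='1', prepend. Next row=LF[9]=7
  step 22: row=7, L[7]='0', prepend. Next row=LF[7]=2
  step 23: row=2, L[2]='1', prepend. Next row=LF[2]=5
Reversed output: 1011321310330222313320$

Answer: 1011321310330222313320$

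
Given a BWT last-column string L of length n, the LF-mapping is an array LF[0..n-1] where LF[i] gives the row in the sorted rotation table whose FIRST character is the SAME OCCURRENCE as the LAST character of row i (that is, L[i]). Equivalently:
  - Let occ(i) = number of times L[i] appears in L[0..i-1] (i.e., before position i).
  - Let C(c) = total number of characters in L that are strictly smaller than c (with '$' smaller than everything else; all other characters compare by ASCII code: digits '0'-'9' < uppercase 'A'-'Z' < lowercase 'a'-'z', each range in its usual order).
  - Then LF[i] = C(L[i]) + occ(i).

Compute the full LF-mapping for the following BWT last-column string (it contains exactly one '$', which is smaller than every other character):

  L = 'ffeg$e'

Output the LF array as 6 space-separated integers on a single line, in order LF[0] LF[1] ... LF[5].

Char counts: '$':1, 'e':2, 'f':2, 'g':1
C (first-col start): C('$')=0, C('e')=1, C('f')=3, C('g')=5
L[0]='f': occ=0, LF[0]=C('f')+0=3+0=3
L[1]='f': occ=1, LF[1]=C('f')+1=3+1=4
L[2]='e': occ=0, LF[2]=C('e')+0=1+0=1
L[3]='g': occ=0, LF[3]=C('g')+0=5+0=5
L[4]='$': occ=0, LF[4]=C('$')+0=0+0=0
L[5]='e': occ=1, LF[5]=C('e')+1=1+1=2

Answer: 3 4 1 5 0 2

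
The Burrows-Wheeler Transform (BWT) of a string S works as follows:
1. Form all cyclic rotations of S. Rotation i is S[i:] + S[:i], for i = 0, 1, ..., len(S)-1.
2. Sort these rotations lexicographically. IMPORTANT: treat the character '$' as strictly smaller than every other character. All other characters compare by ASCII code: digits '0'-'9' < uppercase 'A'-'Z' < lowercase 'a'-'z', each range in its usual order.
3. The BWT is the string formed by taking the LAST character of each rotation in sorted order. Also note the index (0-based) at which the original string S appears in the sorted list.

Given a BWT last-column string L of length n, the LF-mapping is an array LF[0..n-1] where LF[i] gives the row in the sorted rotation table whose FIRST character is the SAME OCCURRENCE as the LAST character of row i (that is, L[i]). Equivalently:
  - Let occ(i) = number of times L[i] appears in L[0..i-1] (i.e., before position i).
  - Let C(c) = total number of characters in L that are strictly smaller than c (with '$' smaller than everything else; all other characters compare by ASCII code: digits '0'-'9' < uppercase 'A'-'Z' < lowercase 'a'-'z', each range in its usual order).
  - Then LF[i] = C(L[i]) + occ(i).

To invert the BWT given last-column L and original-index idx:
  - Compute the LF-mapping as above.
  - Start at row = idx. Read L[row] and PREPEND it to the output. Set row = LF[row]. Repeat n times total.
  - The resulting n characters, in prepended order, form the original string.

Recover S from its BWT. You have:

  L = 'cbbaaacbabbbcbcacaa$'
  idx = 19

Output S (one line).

LF mapping: 15 8 9 1 2 3 16 10 4 11 12 13 17 14 18 5 19 6 7 0
Walk LF starting at row 19, prepending L[row]:
  step 1: row=19, L[19]='$', prepend. Next row=LF[19]=0
  step 2: row=0, L[0]='c', prepend. Next row=LF[0]=15
  step 3: row=15, L[15]='a', prepend. Next row=LF[15]=5
  step 4: row=5, L[5]='a', prepend. Next row=LF[5]=3
  step 5: row=3, L[3]='a', prepend. Next row=LF[3]=1
  step 6: row=1, L[1]='b', prepend. Next row=LF[1]=8
  step 7: row=8, L[8]='a', prepend. Next row=LF[8]=4
  step 8: row=4, L[4]='a', prepend. Next row=LF[4]=2
  step 9: row=2, L[2]='b', prepend. Next row=LF[2]=9
  step 10: row=9, L[9]='b', prepend. Next row=LF[9]=11
  step 11: row=11, L[11]='b', prepend. Next row=LF[11]=13
  step 12: row=13, L[13]='b', prepend. Next row=LF[13]=14
  step 13: row=14, L[14]='c', prepend. Next row=LF[14]=18
  step 14: row=18, L[18]='a', prepend. Next row=LF[18]=7
  step 15: row=7, L[7]='b', prepend. Next row=LF[7]=10
  step 16: row=10, L[10]='b', prepend. Next row=LF[10]=12
  step 17: row=12, L[12]='c', prepend. Next row=LF[12]=17
  step 18: row=17, L[17]='a', prepend. Next row=LF[17]=6
  step 19: row=6, L[6]='c', prepend. Next row=LF[6]=16
  step 20: row=16, L[16]='c', prepend. Next row=LF[16]=19
Reversed output: ccacbbacbbbbaabaaac$

Answer: ccacbbacbbbbaabaaac$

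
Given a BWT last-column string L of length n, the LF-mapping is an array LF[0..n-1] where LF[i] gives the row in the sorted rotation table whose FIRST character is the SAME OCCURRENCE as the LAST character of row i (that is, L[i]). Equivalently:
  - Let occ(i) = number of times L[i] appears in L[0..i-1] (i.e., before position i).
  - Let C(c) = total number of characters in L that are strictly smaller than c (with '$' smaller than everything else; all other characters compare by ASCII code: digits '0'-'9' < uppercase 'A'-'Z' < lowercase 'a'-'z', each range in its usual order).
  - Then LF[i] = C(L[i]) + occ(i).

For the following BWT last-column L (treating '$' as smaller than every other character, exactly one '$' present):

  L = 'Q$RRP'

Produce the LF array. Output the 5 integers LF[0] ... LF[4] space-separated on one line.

Answer: 2 0 3 4 1

Derivation:
Char counts: '$':1, 'P':1, 'Q':1, 'R':2
C (first-col start): C('$')=0, C('P')=1, C('Q')=2, C('R')=3
L[0]='Q': occ=0, LF[0]=C('Q')+0=2+0=2
L[1]='$': occ=0, LF[1]=C('$')+0=0+0=0
L[2]='R': occ=0, LF[2]=C('R')+0=3+0=3
L[3]='R': occ=1, LF[3]=C('R')+1=3+1=4
L[4]='P': occ=0, LF[4]=C('P')+0=1+0=1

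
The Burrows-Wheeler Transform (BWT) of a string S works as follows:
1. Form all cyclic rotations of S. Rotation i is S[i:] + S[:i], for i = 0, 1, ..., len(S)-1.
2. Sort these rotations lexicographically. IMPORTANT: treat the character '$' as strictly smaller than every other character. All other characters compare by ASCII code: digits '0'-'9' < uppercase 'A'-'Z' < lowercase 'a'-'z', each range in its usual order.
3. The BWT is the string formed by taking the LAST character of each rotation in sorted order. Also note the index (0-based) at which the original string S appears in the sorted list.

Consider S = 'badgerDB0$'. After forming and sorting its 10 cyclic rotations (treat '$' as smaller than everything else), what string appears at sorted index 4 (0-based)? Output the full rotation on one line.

All 10 rotations (rotation i = S[i:]+S[:i]):
  rot[0] = badgerDB0$
  rot[1] = adgerDB0$b
  rot[2] = dgerDB0$ba
  rot[3] = gerDB0$bad
  rot[4] = erDB0$badg
  rot[5] = rDB0$badge
  rot[6] = DB0$badger
  rot[7] = B0$badgerD
  rot[8] = 0$badgerDB
  rot[9] = $badgerDB0
Sorted (with $ < everything):
  sorted[0] = $badgerDB0
  sorted[1] = 0$badgerDB
  sorted[2] = B0$badgerD
  sorted[3] = DB0$badger
  sorted[4] = adgerDB0$b
  sorted[5] = badgerDB0$
  sorted[6] = dgerDB0$ba
  sorted[7] = erDB0$badg
  sorted[8] = gerDB0$bad
  sorted[9] = rDB0$badge
sorted[4] = adgerDB0$b

Answer: adgerDB0$b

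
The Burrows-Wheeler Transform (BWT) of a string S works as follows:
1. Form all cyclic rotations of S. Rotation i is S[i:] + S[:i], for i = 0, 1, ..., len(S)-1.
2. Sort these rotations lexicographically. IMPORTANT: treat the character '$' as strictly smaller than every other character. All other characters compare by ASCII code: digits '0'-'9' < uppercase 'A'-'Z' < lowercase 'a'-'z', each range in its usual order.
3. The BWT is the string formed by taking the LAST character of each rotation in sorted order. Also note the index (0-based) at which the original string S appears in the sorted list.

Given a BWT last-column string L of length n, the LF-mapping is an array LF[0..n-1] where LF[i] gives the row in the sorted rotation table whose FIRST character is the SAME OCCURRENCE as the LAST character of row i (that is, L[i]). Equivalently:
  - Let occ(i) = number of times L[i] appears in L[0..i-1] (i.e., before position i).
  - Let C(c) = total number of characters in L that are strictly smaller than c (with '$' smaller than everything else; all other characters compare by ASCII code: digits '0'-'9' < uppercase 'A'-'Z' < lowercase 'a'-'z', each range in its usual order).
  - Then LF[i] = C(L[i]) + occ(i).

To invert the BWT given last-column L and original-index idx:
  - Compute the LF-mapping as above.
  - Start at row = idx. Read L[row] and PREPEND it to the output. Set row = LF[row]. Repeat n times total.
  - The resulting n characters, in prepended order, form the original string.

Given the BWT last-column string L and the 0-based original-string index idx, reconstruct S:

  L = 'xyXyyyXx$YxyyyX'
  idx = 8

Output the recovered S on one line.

Answer: yXXxxyYyXyyyyx$

Derivation:
LF mapping: 5 8 1 9 10 11 2 6 0 4 7 12 13 14 3
Walk LF starting at row 8, prepending L[row]:
  step 1: row=8, L[8]='$', prepend. Next row=LF[8]=0
  step 2: row=0, L[0]='x', prepend. Next row=LF[0]=5
  step 3: row=5, L[5]='y', prepend. Next row=LF[5]=11
  step 4: row=11, L[11]='y', prepend. Next row=LF[11]=12
  step 5: row=12, L[12]='y', prepend. Next row=LF[12]=13
  step 6: row=13, L[13]='y', prepend. Next row=LF[13]=14
  step 7: row=14, L[14]='X', prepend. Next row=LF[14]=3
  step 8: row=3, L[3]='y', prepend. Next row=LF[3]=9
  step 9: row=9, L[9]='Y', prepend. Next row=LF[9]=4
  step 10: row=4, L[4]='y', prepend. Next row=LF[4]=10
  step 11: row=10, L[10]='x', prepend. Next row=LF[10]=7
  step 12: row=7, L[7]='x', prepend. Next row=LF[7]=6
  step 13: row=6, L[6]='X', prepend. Next row=LF[6]=2
  step 14: row=2, L[2]='X', prepend. Next row=LF[2]=1
  step 15: row=1, L[1]='y', prepend. Next row=LF[1]=8
Reversed output: yXXxxyYyXyyyyx$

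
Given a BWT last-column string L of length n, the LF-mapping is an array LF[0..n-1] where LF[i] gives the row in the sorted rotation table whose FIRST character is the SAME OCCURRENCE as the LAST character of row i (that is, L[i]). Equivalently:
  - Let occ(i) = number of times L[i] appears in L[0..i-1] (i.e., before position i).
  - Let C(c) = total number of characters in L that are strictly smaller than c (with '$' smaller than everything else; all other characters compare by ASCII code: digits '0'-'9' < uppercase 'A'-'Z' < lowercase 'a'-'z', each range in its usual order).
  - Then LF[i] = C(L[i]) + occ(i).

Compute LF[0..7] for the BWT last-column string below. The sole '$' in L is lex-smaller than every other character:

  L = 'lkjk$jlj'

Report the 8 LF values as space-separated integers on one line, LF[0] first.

Answer: 6 4 1 5 0 2 7 3

Derivation:
Char counts: '$':1, 'j':3, 'k':2, 'l':2
C (first-col start): C('$')=0, C('j')=1, C('k')=4, C('l')=6
L[0]='l': occ=0, LF[0]=C('l')+0=6+0=6
L[1]='k': occ=0, LF[1]=C('k')+0=4+0=4
L[2]='j': occ=0, LF[2]=C('j')+0=1+0=1
L[3]='k': occ=1, LF[3]=C('k')+1=4+1=5
L[4]='$': occ=0, LF[4]=C('$')+0=0+0=0
L[5]='j': occ=1, LF[5]=C('j')+1=1+1=2
L[6]='l': occ=1, LF[6]=C('l')+1=6+1=7
L[7]='j': occ=2, LF[7]=C('j')+2=1+2=3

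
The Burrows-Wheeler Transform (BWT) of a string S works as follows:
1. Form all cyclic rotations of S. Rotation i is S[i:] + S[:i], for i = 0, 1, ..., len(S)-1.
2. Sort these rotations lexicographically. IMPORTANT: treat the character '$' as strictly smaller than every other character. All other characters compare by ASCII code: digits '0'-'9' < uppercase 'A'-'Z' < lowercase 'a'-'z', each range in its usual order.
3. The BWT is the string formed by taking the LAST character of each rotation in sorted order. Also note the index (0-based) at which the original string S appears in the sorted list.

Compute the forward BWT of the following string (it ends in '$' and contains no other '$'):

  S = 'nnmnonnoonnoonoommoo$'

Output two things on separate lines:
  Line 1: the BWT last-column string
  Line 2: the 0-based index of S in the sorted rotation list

Answer: oonmn$oomonnoonoomnnn
5

Derivation:
All 21 rotations (rotation i = S[i:]+S[:i]):
  rot[0] = nnmnonnoonnoonoommoo$
  rot[1] = nmnonnoonnoonoommoo$n
  rot[2] = mnonnoonnoonoommoo$nn
  rot[3] = nonnoonnoonoommoo$nnm
  rot[4] = onnoonnoonoommoo$nnmn
  rot[5] = nnoonnoonoommoo$nnmno
  rot[6] = noonnoonoommoo$nnmnon
  rot[7] = oonnoonoommoo$nnmnonn
  rot[8] = onnoonoommoo$nnmnonno
  rot[9] = nnoonoommoo$nnmnonnoo
  rot[10] = noonoommoo$nnmnonnoon
  rot[11] = oonoommoo$nnmnonnoonn
  rot[12] = onoommoo$nnmnonnoonno
  rot[13] = noommoo$nnmnonnoonnoo
  rot[14] = oommoo$nnmnonnoonnoon
  rot[15] = ommoo$nnmnonnoonnoono
  rot[16] = mmoo$nnmnonnoonnoonoo
  rot[17] = moo$nnmnonnoonnoonoom
  rot[18] = oo$nnmnonnoonnoonoomm
  rot[19] = o$nnmnonnoonnoonoommo
  rot[20] = $nnmnonnoonnoonoommoo
Sorted (with $ < everything):
  sorted[0] = $nnmnonnoonnoonoommoo  (last char: 'o')
  sorted[1] = mmoo$nnmnonnoonnoonoo  (last char: 'o')
  sorted[2] = mnonnoonnoonoommoo$nn  (last char: 'n')
  sorted[3] = moo$nnmnonnoonnoonoom  (last char: 'm')
  sorted[4] = nmnonnoonnoonoommoo$n  (last char: 'n')
  sorted[5] = nnmnonnoonnoonoommoo$  (last char: '$')
  sorted[6] = nnoonnoonoommoo$nnmno  (last char: 'o')
  sorted[7] = nnoonoommoo$nnmnonnoo  (last char: 'o')
  sorted[8] = nonnoonnoonoommoo$nnm  (last char: 'm')
  sorted[9] = noommoo$nnmnonnoonnoo  (last char: 'o')
  sorted[10] = noonnoonoommoo$nnmnon  (last char: 'n')
  sorted[11] = noonoommoo$nnmnonnoon  (last char: 'n')
  sorted[12] = o$nnmnonnoonnoonoommo  (last char: 'o')
  sorted[13] = ommoo$nnmnonnoonnoono  (last char: 'o')
  sorted[14] = onnoonnoonoommoo$nnmn  (last char: 'n')
  sorted[15] = onnoonoommoo$nnmnonno  (last char: 'o')
  sorted[16] = onoommoo$nnmnonnoonno  (last char: 'o')
  sorted[17] = oo$nnmnonnoonnoonoomm  (last char: 'm')
  sorted[18] = oommoo$nnmnonnoonnoon  (last char: 'n')
  sorted[19] = oonnoonoommoo$nnmnonn  (last char: 'n')
  sorted[20] = oonoommoo$nnmnonnoonn  (last char: 'n')
Last column: oonmn$oomonnoonoomnnn
Original string S is at sorted index 5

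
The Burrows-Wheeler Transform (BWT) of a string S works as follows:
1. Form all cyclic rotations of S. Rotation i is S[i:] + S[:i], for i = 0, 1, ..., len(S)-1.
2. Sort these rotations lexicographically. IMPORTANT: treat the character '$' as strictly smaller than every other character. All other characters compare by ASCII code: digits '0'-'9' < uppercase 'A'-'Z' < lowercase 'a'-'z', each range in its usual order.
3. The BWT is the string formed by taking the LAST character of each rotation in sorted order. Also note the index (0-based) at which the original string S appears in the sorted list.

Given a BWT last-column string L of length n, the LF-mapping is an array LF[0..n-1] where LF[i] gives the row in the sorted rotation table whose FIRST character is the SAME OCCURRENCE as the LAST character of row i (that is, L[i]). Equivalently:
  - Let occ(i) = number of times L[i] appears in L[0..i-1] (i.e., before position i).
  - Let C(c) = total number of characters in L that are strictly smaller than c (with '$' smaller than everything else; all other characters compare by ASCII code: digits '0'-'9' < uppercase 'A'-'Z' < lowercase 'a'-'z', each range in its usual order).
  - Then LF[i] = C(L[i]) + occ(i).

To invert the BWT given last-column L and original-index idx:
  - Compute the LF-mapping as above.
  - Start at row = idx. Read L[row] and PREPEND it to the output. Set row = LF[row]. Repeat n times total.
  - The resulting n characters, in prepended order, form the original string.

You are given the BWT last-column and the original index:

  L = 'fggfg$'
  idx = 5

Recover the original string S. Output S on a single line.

LF mapping: 1 3 4 2 5 0
Walk LF starting at row 5, prepending L[row]:
  step 1: row=5, L[5]='$', prepend. Next row=LF[5]=0
  step 2: row=0, L[0]='f', prepend. Next row=LF[0]=1
  step 3: row=1, L[1]='g', prepend. Next row=LF[1]=3
  step 4: row=3, L[3]='f', prepend. Next row=LF[3]=2
  step 5: row=2, L[2]='g', prepend. Next row=LF[2]=4
  step 6: row=4, L[4]='g', prepend. Next row=LF[4]=5
Reversed output: ggfgf$

Answer: ggfgf$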